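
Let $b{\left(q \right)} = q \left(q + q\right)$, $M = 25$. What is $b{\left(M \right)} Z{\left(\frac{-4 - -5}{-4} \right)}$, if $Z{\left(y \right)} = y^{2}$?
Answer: $\frac{625}{8} \approx 78.125$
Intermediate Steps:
$b{\left(q \right)} = 2 q^{2}$ ($b{\left(q \right)} = q 2 q = 2 q^{2}$)
$b{\left(M \right)} Z{\left(\frac{-4 - -5}{-4} \right)} = 2 \cdot 25^{2} \left(\frac{-4 - -5}{-4}\right)^{2} = 2 \cdot 625 \left(\left(-4 + 5\right) \left(- \frac{1}{4}\right)\right)^{2} = 1250 \left(1 \left(- \frac{1}{4}\right)\right)^{2} = 1250 \left(- \frac{1}{4}\right)^{2} = 1250 \cdot \frac{1}{16} = \frac{625}{8}$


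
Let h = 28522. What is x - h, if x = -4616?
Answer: -33138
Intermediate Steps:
x - h = -4616 - 1*28522 = -4616 - 28522 = -33138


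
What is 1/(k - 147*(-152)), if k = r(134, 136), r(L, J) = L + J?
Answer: 1/22614 ≈ 4.4220e-5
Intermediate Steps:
r(L, J) = J + L
k = 270 (k = 136 + 134 = 270)
1/(k - 147*(-152)) = 1/(270 - 147*(-152)) = 1/(270 + 22344) = 1/22614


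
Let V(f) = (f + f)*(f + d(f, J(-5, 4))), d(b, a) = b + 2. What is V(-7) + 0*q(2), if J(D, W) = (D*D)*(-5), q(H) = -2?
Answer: 168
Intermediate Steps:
J(D, W) = -5*D² (J(D, W) = D²*(-5) = -5*D²)
d(b, a) = 2 + b
V(f) = 2*f*(2 + 2*f) (V(f) = (f + f)*(f + (2 + f)) = (2*f)*(2 + 2*f) = 2*f*(2 + 2*f))
V(-7) + 0*q(2) = 4*(-7)*(1 - 7) + 0*(-2) = 4*(-7)*(-6) + 0 = 168 + 0 = 168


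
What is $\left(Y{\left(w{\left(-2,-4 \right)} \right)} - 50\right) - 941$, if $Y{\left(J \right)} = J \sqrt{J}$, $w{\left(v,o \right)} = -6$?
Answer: $-991 - 6 i \sqrt{6} \approx -991.0 - 14.697 i$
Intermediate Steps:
$Y{\left(J \right)} = J^{\frac{3}{2}}$
$\left(Y{\left(w{\left(-2,-4 \right)} \right)} - 50\right) - 941 = \left(\left(-6\right)^{\frac{3}{2}} - 50\right) - 941 = \left(- 6 i \sqrt{6} - 50\right) - 941 = \left(-50 - 6 i \sqrt{6}\right) - 941 = -991 - 6 i \sqrt{6}$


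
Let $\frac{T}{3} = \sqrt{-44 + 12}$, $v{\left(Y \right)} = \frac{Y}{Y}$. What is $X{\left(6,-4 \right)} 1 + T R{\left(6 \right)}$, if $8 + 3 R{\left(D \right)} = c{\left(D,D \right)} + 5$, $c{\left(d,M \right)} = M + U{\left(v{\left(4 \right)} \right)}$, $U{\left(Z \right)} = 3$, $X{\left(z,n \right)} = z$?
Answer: $6 + 24 i \sqrt{2} \approx 6.0 + 33.941 i$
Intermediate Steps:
$v{\left(Y \right)} = 1$
$c{\left(d,M \right)} = 3 + M$ ($c{\left(d,M \right)} = M + 3 = 3 + M$)
$R{\left(D \right)} = \frac{D}{3}$ ($R{\left(D \right)} = - \frac{8}{3} + \frac{\left(3 + D\right) + 5}{3} = - \frac{8}{3} + \frac{8 + D}{3} = - \frac{8}{3} + \left(\frac{8}{3} + \frac{D}{3}\right) = \frac{D}{3}$)
$T = 12 i \sqrt{2}$ ($T = 3 \sqrt{-44 + 12} = 3 \sqrt{-32} = 3 \cdot 4 i \sqrt{2} = 12 i \sqrt{2} \approx 16.971 i$)
$X{\left(6,-4 \right)} 1 + T R{\left(6 \right)} = 6 \cdot 1 + 12 i \sqrt{2} \cdot \frac{1}{3} \cdot 6 = 6 + 12 i \sqrt{2} \cdot 2 = 6 + 24 i \sqrt{2}$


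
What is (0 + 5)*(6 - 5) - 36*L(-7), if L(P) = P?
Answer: 257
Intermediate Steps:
(0 + 5)*(6 - 5) - 36*L(-7) = (0 + 5)*(6 - 5) - 36*(-7) = 5*1 + 252 = 5 + 252 = 257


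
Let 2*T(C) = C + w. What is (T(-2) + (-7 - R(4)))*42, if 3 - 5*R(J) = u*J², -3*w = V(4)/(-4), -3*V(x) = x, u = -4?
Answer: -13517/15 ≈ -901.13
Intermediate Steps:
V(x) = -x/3
w = -⅑ (w = -(-⅓*4)/(3*(-4)) = -(-4)*(-1)/(9*4) = -⅓*⅓ = -⅑ ≈ -0.11111)
R(J) = ⅗ + 4*J²/5 (R(J) = ⅗ - (-4)*J²/5 = ⅗ + 4*J²/5)
T(C) = -1/18 + C/2 (T(C) = (C - ⅑)/2 = (-⅑ + C)/2 = -1/18 + C/2)
(T(-2) + (-7 - R(4)))*42 = ((-1/18 + (½)*(-2)) + (-7 - (⅗ + (⅘)*4²)))*42 = ((-1/18 - 1) + (-7 - (⅗ + (⅘)*16)))*42 = (-19/18 + (-7 - (⅗ + 64/5)))*42 = (-19/18 + (-7 - 1*67/5))*42 = (-19/18 + (-7 - 67/5))*42 = (-19/18 - 102/5)*42 = -1931/90*42 = -13517/15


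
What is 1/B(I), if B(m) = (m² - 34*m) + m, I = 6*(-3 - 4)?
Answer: 1/3150 ≈ 0.00031746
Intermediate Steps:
I = -42 (I = 6*(-7) = -42)
B(m) = m² - 33*m
1/B(I) = 1/(-42*(-33 - 42)) = 1/(-42*(-75)) = 1/3150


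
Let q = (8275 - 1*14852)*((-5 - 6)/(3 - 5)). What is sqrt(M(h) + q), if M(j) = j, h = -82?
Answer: I*sqrt(145022)/2 ≈ 190.41*I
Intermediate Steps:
q = -72347/2 (q = (8275 - 14852)*(-11/(-2)) = -(-72347)*(-1)/2 = -6577*11/2 = -72347/2 ≈ -36174.)
sqrt(M(h) + q) = sqrt(-82 - 72347/2) = sqrt(-72511/2) = I*sqrt(145022)/2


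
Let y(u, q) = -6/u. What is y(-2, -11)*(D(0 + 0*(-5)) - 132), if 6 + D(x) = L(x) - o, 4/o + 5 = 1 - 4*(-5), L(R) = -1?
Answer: -1671/4 ≈ -417.75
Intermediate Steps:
o = ¼ (o = 4/(-5 + (1 - 4*(-5))) = 4/(-5 + (1 + 20)) = 4/(-5 + 21) = 4/16 = 4*(1/16) = ¼ ≈ 0.25000)
D(x) = -29/4 (D(x) = -6 + (-1 - 1*¼) = -6 + (-1 - ¼) = -6 - 5/4 = -29/4)
y(-2, -11)*(D(0 + 0*(-5)) - 132) = (-6/(-2))*(-29/4 - 132) = -6*(-½)*(-557/4) = 3*(-557/4) = -1671/4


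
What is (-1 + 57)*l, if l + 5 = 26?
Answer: 1176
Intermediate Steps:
l = 21 (l = -5 + 26 = 21)
(-1 + 57)*l = (-1 + 57)*21 = 56*21 = 1176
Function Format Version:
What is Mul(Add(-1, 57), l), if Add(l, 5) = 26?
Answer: 1176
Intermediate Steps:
l = 21 (l = Add(-5, 26) = 21)
Mul(Add(-1, 57), l) = Mul(Add(-1, 57), 21) = Mul(56, 21) = 1176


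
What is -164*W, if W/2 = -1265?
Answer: 414920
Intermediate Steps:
W = -2530 (W = 2*(-1265) = -2530)
-164*W = -164*(-2530) = 414920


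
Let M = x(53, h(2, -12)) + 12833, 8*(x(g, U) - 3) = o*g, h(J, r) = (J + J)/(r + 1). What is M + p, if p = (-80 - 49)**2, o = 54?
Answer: 119339/4 ≈ 29835.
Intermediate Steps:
h(J, r) = 2*J/(1 + r) (h(J, r) = (2*J)/(1 + r) = 2*J/(1 + r))
x(g, U) = 3 + 27*g/4 (x(g, U) = 3 + (54*g)/8 = 3 + 27*g/4)
p = 16641 (p = (-129)**2 = 16641)
M = 52775/4 (M = (3 + (27/4)*53) + 12833 = (3 + 1431/4) + 12833 = 1443/4 + 12833 = 52775/4 ≈ 13194.)
M + p = 52775/4 + 16641 = 119339/4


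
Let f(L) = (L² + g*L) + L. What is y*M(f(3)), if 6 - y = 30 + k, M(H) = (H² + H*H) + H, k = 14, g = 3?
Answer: -34314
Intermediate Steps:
f(L) = L² + 4*L (f(L) = (L² + 3*L) + L = L² + 4*L)
M(H) = H + 2*H² (M(H) = (H² + H²) + H = 2*H² + H = H + 2*H²)
y = -38 (y = 6 - (30 + 14) = 6 - 1*44 = 6 - 44 = -38)
y*M(f(3)) = -38*3*(4 + 3)*(1 + 2*(3*(4 + 3))) = -38*3*7*(1 + 2*(3*7)) = -798*(1 + 2*21) = -798*(1 + 42) = -798*43 = -38*903 = -34314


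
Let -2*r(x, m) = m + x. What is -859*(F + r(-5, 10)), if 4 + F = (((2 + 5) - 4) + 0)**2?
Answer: -4295/2 ≈ -2147.5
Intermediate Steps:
F = 5 (F = -4 + (((2 + 5) - 4) + 0)**2 = -4 + ((7 - 4) + 0)**2 = -4 + (3 + 0)**2 = -4 + 3**2 = -4 + 9 = 5)
r(x, m) = -m/2 - x/2 (r(x, m) = -(m + x)/2 = -m/2 - x/2)
-859*(F + r(-5, 10)) = -859*(5 + (-1/2*10 - 1/2*(-5))) = -859*(5 + (-5 + 5/2)) = -859*(5 - 5/2) = -859*5/2 = -4295/2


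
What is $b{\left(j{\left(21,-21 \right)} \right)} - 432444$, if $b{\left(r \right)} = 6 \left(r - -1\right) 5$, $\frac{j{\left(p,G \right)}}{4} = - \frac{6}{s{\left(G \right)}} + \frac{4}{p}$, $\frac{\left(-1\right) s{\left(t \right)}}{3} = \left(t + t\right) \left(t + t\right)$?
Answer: $- \frac{63561478}{147} \approx -4.3239 \cdot 10^{5}$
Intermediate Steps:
$s{\left(t \right)} = - 12 t^{2}$ ($s{\left(t \right)} = - 3 \left(t + t\right) \left(t + t\right) = - 3 \cdot 2 t 2 t = - 3 \cdot 4 t^{2} = - 12 t^{2}$)
$j{\left(p,G \right)} = \frac{2}{G^{2}} + \frac{16}{p}$ ($j{\left(p,G \right)} = 4 \left(- \frac{6}{\left(-12\right) G^{2}} + \frac{4}{p}\right) = 4 \left(- 6 \left(- \frac{1}{12 G^{2}}\right) + \frac{4}{p}\right) = 4 \left(\frac{1}{2 G^{2}} + \frac{4}{p}\right) = \frac{2}{G^{2}} + \frac{16}{p}$)
$b{\left(r \right)} = 30 + 30 r$ ($b{\left(r \right)} = 6 \left(r + 1\right) 5 = 6 \left(1 + r\right) 5 = \left(6 + 6 r\right) 5 = 30 + 30 r$)
$b{\left(j{\left(21,-21 \right)} \right)} - 432444 = \left(30 + 30 \left(\frac{2}{441} + \frac{16}{21}\right)\right) - 432444 = \left(30 + 30 \cdot \frac{338}{441}\right) - 432444 = \left(30 + \frac{3380}{147}\right) - 432444 = \frac{7790}{147} - 432444 = - \frac{63561478}{147}$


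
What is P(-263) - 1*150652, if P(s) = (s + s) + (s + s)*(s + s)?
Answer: 125498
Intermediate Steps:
P(s) = 2*s + 4*s² (P(s) = 2*s + (2*s)*(2*s) = 2*s + 4*s²)
P(-263) - 1*150652 = 2*(-263)*(1 + 2*(-263)) - 1*150652 = 2*(-263)*(1 - 526) - 150652 = 2*(-263)*(-525) - 150652 = 276150 - 150652 = 125498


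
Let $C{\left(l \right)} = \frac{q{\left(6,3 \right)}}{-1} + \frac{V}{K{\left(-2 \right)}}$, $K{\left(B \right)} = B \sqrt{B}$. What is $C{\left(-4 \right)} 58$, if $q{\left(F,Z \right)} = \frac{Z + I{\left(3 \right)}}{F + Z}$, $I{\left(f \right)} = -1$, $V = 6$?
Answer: $- \frac{116}{9} + 87 i \sqrt{2} \approx -12.889 + 123.04 i$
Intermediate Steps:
$q{\left(F,Z \right)} = \frac{-1 + Z}{F + Z}$ ($q{\left(F,Z \right)} = \frac{Z - 1}{F + Z} = \frac{-1 + Z}{F + Z}$)
$K{\left(B \right)} = B^{\frac{3}{2}}$
$C{\left(l \right)} = - \frac{2}{9} + \frac{3 i \sqrt{2}}{2}$ ($C{\left(l \right)} = \frac{\frac{1}{6 + 3} \left(-1 + 3\right)}{-1} + \frac{6}{\left(-2\right)^{\frac{3}{2}}} = \frac{1}{9} \cdot 2 \left(-1\right) + \frac{6}{\left(-2\right) i \sqrt{2}} = \frac{1}{9} \cdot 2 \left(-1\right) + 6 \frac{i \sqrt{2}}{4} = \frac{2}{9} \left(-1\right) + \frac{3 i \sqrt{2}}{2} = - \frac{2}{9} + \frac{3 i \sqrt{2}}{2}$)
$C{\left(-4 \right)} 58 = \left(- \frac{2}{9} + \frac{3 i \sqrt{2}}{2}\right) 58 = - \frac{116}{9} + 87 i \sqrt{2}$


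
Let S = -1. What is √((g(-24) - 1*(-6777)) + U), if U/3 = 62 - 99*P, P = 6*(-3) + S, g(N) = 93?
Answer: 3*√1411 ≈ 112.69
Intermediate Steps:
P = -19 (P = 6*(-3) - 1 = -18 - 1 = -19)
U = 5829 (U = 3*(62 - 99*(-19)) = 3*(62 + 1881) = 3*1943 = 5829)
√((g(-24) - 1*(-6777)) + U) = √((93 - 1*(-6777)) + 5829) = √((93 + 6777) + 5829) = √(6870 + 5829) = √12699 = 3*√1411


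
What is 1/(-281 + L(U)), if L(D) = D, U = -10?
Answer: -1/291 ≈ -0.0034364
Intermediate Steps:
1/(-281 + L(U)) = 1/(-281 - 10) = 1/(-291) = -1/291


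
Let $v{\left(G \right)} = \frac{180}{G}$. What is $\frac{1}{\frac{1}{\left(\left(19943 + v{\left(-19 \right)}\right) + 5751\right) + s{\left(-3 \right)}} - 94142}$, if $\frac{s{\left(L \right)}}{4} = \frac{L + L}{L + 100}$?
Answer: $- \frac{47336126}{4456317572049} \approx -1.0622 \cdot 10^{-5}$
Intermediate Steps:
$s{\left(L \right)} = \frac{8 L}{100 + L}$ ($s{\left(L \right)} = 4 \frac{L + L}{L + 100} = 4 \frac{2 L}{100 + L} = \frac{8 L}{100 + L}$)
$\frac{1}{\frac{1}{\left(\left(19943 + v{\left(-19 \right)}\right) + 5751\right) + s{\left(-3 \right)}} - 94142} = \frac{1}{\frac{1}{\left(\left(19943 + \frac{180}{-19}\right) + 5751\right) + 8 \left(-3\right) \frac{1}{100 - 3}} - 94142} = \frac{1}{\frac{1}{\left(\left(19943 + 180 \left(- \frac{1}{19}\right)\right) + 5751\right) + 8 \left(-3\right) \frac{1}{97}} - 94142} = \frac{1}{\frac{1}{\left(\left(19943 - \frac{180}{19}\right) + 5751\right) + 8 \left(-3\right) \frac{1}{97}} - 94142} = \frac{1}{\frac{1}{\left(\frac{378737}{19} + 5751\right) - \frac{24}{97}} - 94142} = \frac{1}{\frac{1}{\frac{488006}{19} - \frac{24}{97}} - 94142} = \frac{1}{\frac{1}{\frac{47336126}{1843}} - 94142} = \frac{1}{\frac{1843}{47336126} - 94142} = \frac{1}{- \frac{4456317572049}{47336126}} = - \frac{47336126}{4456317572049}$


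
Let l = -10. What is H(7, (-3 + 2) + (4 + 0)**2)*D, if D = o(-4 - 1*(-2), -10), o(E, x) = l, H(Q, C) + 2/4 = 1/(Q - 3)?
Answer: 5/2 ≈ 2.5000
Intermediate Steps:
H(Q, C) = -1/2 + 1/(-3 + Q) (H(Q, C) = -1/2 + 1/(Q - 3) = -1/2 + 1/(-3 + Q))
o(E, x) = -10
D = -10
H(7, (-3 + 2) + (4 + 0)**2)*D = ((5 - 1*7)/(2*(-3 + 7)))*(-10) = ((1/2)*(5 - 7)/4)*(-10) = ((1/2)*(1/4)*(-2))*(-10) = -1/4*(-10) = 5/2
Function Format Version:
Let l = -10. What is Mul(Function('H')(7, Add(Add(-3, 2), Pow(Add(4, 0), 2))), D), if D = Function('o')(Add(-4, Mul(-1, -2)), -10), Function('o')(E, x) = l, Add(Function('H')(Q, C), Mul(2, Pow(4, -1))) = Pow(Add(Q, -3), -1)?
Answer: Rational(5, 2) ≈ 2.5000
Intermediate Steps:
Function('H')(Q, C) = Add(Rational(-1, 2), Pow(Add(-3, Q), -1)) (Function('H')(Q, C) = Add(Rational(-1, 2), Pow(Add(Q, -3), -1)) = Add(Rational(-1, 2), Pow(Add(-3, Q), -1)))
Function('o')(E, x) = -10
D = -10
Mul(Function('H')(7, Add(Add(-3, 2), Pow(Add(4, 0), 2))), D) = Mul(Mul(Rational(1, 2), Pow(Add(-3, 7), -1), Add(5, Mul(-1, 7))), -10) = Mul(Mul(Rational(1, 2), Pow(4, -1), Add(5, -7)), -10) = Mul(Mul(Rational(1, 2), Rational(1, 4), -2), -10) = Mul(Rational(-1, 4), -10) = Rational(5, 2)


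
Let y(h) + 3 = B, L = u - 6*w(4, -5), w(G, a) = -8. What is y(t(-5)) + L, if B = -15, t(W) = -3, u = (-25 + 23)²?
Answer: 34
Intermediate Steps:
u = 4 (u = (-2)² = 4)
L = 52 (L = 4 - 6*(-8) = 4 - 1*(-48) = 4 + 48 = 52)
y(h) = -18 (y(h) = -3 - 15 = -18)
y(t(-5)) + L = -18 + 52 = 34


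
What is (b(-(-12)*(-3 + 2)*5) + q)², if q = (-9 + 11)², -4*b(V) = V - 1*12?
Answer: 484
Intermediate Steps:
b(V) = 3 - V/4 (b(V) = -(V - 1*12)/4 = -(V - 12)/4 = -(-12 + V)/4 = 3 - V/4)
q = 4 (q = 2² = 4)
(b(-(-12)*(-3 + 2)*5) + q)² = ((3 - (-(-12)*(-3 + 2))*5/4) + 4)² = ((3 - (-(-12)*(-1))*5/4) + 4)² = ((3 - (-4*3)*5/4) + 4)² = ((3 - (-3)*5) + 4)² = ((3 - ¼*(-60)) + 4)² = ((3 + 15) + 4)² = (18 + 4)² = 22² = 484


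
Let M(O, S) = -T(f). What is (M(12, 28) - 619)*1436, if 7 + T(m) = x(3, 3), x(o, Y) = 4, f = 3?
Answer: -884576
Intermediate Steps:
T(m) = -3 (T(m) = -7 + 4 = -3)
M(O, S) = 3 (M(O, S) = -1*(-3) = 3)
(M(12, 28) - 619)*1436 = (3 - 619)*1436 = -616*1436 = -884576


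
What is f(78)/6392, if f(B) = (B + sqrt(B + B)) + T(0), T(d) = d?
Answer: 39/3196 + sqrt(39)/3196 ≈ 0.014157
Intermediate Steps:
f(B) = B + sqrt(2)*sqrt(B) (f(B) = (B + sqrt(B + B)) + 0 = (B + sqrt(2*B)) + 0 = (B + sqrt(2)*sqrt(B)) + 0 = B + sqrt(2)*sqrt(B))
f(78)/6392 = (78 + sqrt(2)*sqrt(78))/6392 = (78 + 2*sqrt(39))*(1/6392) = 39/3196 + sqrt(39)/3196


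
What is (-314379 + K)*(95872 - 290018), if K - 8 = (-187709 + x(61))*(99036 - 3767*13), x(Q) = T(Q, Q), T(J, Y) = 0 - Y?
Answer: 1825170316509466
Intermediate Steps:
T(J, Y) = -Y
x(Q) = -Q
K = -9400705042 (K = 8 + (-187709 - 1*61)*(99036 - 3767*13) = 8 + (-187709 - 61)*(99036 - 48971) = 8 - 187770*50065 = 8 - 9400705050 = -9400705042)
(-314379 + K)*(95872 - 290018) = (-314379 - 9400705042)*(95872 - 290018) = -9401019421*(-194146) = 1825170316509466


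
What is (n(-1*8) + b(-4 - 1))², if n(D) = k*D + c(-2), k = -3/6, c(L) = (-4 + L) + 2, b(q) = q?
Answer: 25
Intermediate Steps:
c(L) = -2 + L
k = -½ (k = -3*⅙ = -½ ≈ -0.50000)
n(D) = -4 - D/2 (n(D) = -D/2 + (-2 - 2) = -D/2 - 4 = -4 - D/2)
(n(-1*8) + b(-4 - 1))² = ((-4 - (-1)*8/2) + (-4 - 1))² = ((-4 - ½*(-8)) - 5)² = ((-4 + 4) - 5)² = (0 - 5)² = (-5)² = 25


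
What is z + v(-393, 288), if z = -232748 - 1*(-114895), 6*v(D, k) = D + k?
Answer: -235741/2 ≈ -1.1787e+5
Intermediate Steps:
v(D, k) = D/6 + k/6 (v(D, k) = (D + k)/6 = D/6 + k/6)
z = -117853 (z = -232748 + 114895 = -117853)
z + v(-393, 288) = -117853 + ((⅙)*(-393) + (⅙)*288) = -117853 + (-131/2 + 48) = -117853 - 35/2 = -235741/2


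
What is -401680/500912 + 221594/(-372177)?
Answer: -16280946943/11651745339 ≈ -1.3973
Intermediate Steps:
-401680/500912 + 221594/(-372177) = -401680*1/500912 + 221594*(-1/372177) = -25105/31307 - 221594/372177 = -16280946943/11651745339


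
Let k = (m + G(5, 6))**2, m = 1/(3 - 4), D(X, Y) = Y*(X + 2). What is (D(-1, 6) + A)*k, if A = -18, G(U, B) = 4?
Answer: -108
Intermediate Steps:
D(X, Y) = Y*(2 + X)
m = -1 (m = 1/(-1) = -1)
k = 9 (k = (-1 + 4)**2 = 3**2 = 9)
(D(-1, 6) + A)*k = (6*(2 - 1) - 18)*9 = (6*1 - 18)*9 = (6 - 18)*9 = -12*9 = -108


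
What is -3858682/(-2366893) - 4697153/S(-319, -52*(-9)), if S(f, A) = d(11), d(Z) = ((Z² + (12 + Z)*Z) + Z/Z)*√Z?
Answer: 133058/81617 - 4697153*√11/4125 ≈ -3775.0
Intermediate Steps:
d(Z) = √Z*(1 + Z² + Z*(12 + Z)) (d(Z) = ((Z² + Z*(12 + Z)) + 1)*√Z = (1 + Z² + Z*(12 + Z))*√Z = √Z*(1 + Z² + Z*(12 + Z)))
S(f, A) = 375*√11 (S(f, A) = √11*(1 + 2*11² + 12*11) = √11*(1 + 2*121 + 132) = √11*(1 + 242 + 132) = √11*375 = 375*√11)
-3858682/(-2366893) - 4697153/S(-319, -52*(-9)) = -3858682/(-2366893) - 4697153*√11/4125 = -3858682*(-1/2366893) - 4697153*√11/4125 = 133058/81617 - 4697153*√11/4125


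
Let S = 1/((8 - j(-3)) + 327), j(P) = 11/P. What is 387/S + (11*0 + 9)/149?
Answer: 19528545/149 ≈ 1.3106e+5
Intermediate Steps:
S = 3/1016 (S = 1/((8 - 11/(-3)) + 327) = 1/((8 - 11*(-1)/3) + 327) = 1/((8 - 1*(-11/3)) + 327) = 1/((8 + 11/3) + 327) = 1/(35/3 + 327) = 1/(1016/3) = 3/1016 ≈ 0.0029528)
387/S + (11*0 + 9)/149 = 387/(3/1016) + (11*0 + 9)/149 = 387*(1016/3) + (0 + 9)*(1/149) = 131064 + 9*(1/149) = 131064 + 9/149 = 19528545/149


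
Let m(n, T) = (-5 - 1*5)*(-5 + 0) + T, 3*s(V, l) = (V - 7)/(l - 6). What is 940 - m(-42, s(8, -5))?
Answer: 29371/33 ≈ 890.03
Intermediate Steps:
s(V, l) = (-7 + V)/(3*(-6 + l)) (s(V, l) = ((V - 7)/(l - 6))/3 = ((-7 + V)/(-6 + l))/3 = (-7 + V)/(3*(-6 + l)))
m(n, T) = 50 + T (m(n, T) = (-5 - 5)*(-5) + T = -10*(-5) + T = 50 + T)
940 - m(-42, s(8, -5)) = 940 - (50 + (-7 + 8)/(3*(-6 - 5))) = 940 - (50 + (⅓)*1/(-11)) = 940 - (50 + (⅓)*(-1/11)*1) = 940 - (50 - 1/33) = 940 - 1*1649/33 = 940 - 1649/33 = 29371/33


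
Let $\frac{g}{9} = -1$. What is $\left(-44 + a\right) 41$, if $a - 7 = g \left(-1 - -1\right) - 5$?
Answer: $-1722$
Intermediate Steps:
$g = -9$ ($g = 9 \left(-1\right) = -9$)
$a = 2$ ($a = 7 - \left(5 + 9 \left(-1 - -1\right)\right) = 7 - \left(5 + 9 \left(-1 + 1\right)\right) = 7 - 5 = 2$)
$\left(-44 + a\right) 41 = \left(-44 + 2\right) 41 = \left(-42\right) 41 = -1722$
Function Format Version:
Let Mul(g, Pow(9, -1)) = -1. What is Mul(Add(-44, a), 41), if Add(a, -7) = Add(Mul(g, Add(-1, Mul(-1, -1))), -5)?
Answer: -1722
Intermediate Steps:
g = -9 (g = Mul(9, -1) = -9)
a = 2 (a = Add(7, Add(Mul(-9, Add(-1, Mul(-1, -1))), -5)) = Add(7, Add(Mul(-9, Add(-1, 1)), -5)) = Add(7, Add(Mul(-9, 0), -5)) = Add(7, Add(0, -5)) = Add(7, -5) = 2)
Mul(Add(-44, a), 41) = Mul(Add(-44, 2), 41) = Mul(-42, 41) = -1722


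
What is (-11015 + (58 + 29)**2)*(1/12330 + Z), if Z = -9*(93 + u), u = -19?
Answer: 14148895217/6165 ≈ 2.2950e+6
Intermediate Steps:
Z = -666 (Z = -9*(93 - 19) = -9*74 = -666)
(-11015 + (58 + 29)**2)*(1/12330 + Z) = (-11015 + (58 + 29)**2)*(1/12330 - 666) = (-11015 + 87**2)*(1/12330 - 666) = (-11015 + 7569)*(-8211779/12330) = -3446*(-8211779/12330) = 14148895217/6165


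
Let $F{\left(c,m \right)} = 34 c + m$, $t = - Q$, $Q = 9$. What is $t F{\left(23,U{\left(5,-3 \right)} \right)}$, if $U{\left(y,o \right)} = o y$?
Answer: $-6903$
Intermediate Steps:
$t = -9$ ($t = \left(-1\right) 9 = -9$)
$F{\left(c,m \right)} = m + 34 c$
$t F{\left(23,U{\left(5,-3 \right)} \right)} = - 9 \left(\left(-3\right) 5 + 34 \cdot 23\right) = - 9 \left(-15 + 782\right) = \left(-9\right) 767 = -6903$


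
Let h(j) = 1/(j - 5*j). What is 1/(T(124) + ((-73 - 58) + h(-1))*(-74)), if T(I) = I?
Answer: 2/19599 ≈ 0.00010205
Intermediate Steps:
h(j) = -1/(4*j) (h(j) = 1/(-4*j) = -1/(4*j))
1/(T(124) + ((-73 - 58) + h(-1))*(-74)) = 1/(124 + ((-73 - 58) - 1/4/(-1))*(-74)) = 1/(124 + (-131 - 1/4*(-1))*(-74)) = 1/(124 + (-131 + 1/4)*(-74)) = 1/(124 - 523/4*(-74)) = 1/(124 + 19351/2) = 1/(19599/2) = 2/19599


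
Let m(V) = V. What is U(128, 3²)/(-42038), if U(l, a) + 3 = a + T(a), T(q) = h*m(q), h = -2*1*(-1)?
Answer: -12/21019 ≈ -0.00057091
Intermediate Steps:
h = 2 (h = -2*(-1) = 2)
T(q) = 2*q
U(l, a) = -3 + 3*a (U(l, a) = -3 + (a + 2*a) = -3 + 3*a)
U(128, 3²)/(-42038) = (-3 + 3*3²)/(-42038) = (-3 + 3*9)*(-1/42038) = (-3 + 27)*(-1/42038) = 24*(-1/42038) = -12/21019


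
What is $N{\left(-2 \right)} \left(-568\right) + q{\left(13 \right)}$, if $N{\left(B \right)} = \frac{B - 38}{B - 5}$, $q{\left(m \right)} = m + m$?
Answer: $- \frac{22538}{7} \approx -3219.7$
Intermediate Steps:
$q{\left(m \right)} = 2 m$
$N{\left(B \right)} = \frac{-38 + B}{-5 + B}$
$N{\left(-2 \right)} \left(-568\right) + q{\left(13 \right)} = \frac{-38 - 2}{-5 - 2} \left(-568\right) + 2 \cdot 13 = \frac{1}{-7} \left(-40\right) \left(-568\right) + 26 = \left(- \frac{1}{7}\right) \left(-40\right) \left(-568\right) + 26 = \frac{40}{7} \left(-568\right) + 26 = - \frac{22720}{7} + 26 = - \frac{22538}{7}$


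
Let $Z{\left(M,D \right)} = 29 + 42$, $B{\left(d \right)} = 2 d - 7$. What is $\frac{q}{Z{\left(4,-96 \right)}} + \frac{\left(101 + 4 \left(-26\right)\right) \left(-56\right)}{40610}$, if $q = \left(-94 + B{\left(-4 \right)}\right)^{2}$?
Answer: $\frac{241249669}{1441655} \approx 167.34$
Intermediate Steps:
$B{\left(d \right)} = -7 + 2 d$
$Z{\left(M,D \right)} = 71$
$q = 11881$ ($q = \left(-94 + \left(-7 + 2 \left(-4\right)\right)\right)^{2} = \left(-94 - 15\right)^{2} = \left(-109\right)^{2} = 11881$)
$\frac{q}{Z{\left(4,-96 \right)}} + \frac{\left(101 + 4 \left(-26\right)\right) \left(-56\right)}{40610} = \frac{11881}{71} + \frac{\left(101 + 4 \left(-26\right)\right) \left(-56\right)}{40610} = 11881 \cdot \frac{1}{71} + \left(101 - 104\right) \left(-56\right) \frac{1}{40610} = \frac{11881}{71} + \left(-3\right) \left(-56\right) \frac{1}{40610} = \frac{11881}{71} + 168 \cdot \frac{1}{40610} = \frac{11881}{71} + \frac{84}{20305} = \frac{241249669}{1441655}$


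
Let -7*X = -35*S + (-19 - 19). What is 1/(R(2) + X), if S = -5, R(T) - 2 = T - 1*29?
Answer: -7/312 ≈ -0.022436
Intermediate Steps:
R(T) = -27 + T (R(T) = 2 + (T - 1*29) = 2 + (T - 29) = 2 + (-29 + T) = -27 + T)
X = -137/7 (X = -(-35*(-5) + (-19 - 19))/7 = -(175 - 38)/7 = -⅐*137 = -137/7 ≈ -19.571)
1/(R(2) + X) = 1/((-27 + 2) - 137/7) = 1/(-25 - 137/7) = 1/(-312/7) = -7/312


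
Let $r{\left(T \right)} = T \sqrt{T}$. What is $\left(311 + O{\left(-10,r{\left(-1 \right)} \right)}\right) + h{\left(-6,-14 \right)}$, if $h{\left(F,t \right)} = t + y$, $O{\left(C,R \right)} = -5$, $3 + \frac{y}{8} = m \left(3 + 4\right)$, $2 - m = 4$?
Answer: $156$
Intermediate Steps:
$m = -2$ ($m = 2 - 4 = -2$)
$y = -136$ ($y = -24 + 8 \left(- 2 \left(3 + 4\right)\right) = -24 + 8 \left(\left(-2\right) 7\right) = -24 + 8 \left(-14\right) = -24 - 112 = -136$)
$r{\left(T \right)} = T^{\frac{3}{2}}$
$h{\left(F,t \right)} = -136 + t$ ($h{\left(F,t \right)} = t - 136 = -136 + t$)
$\left(311 + O{\left(-10,r{\left(-1 \right)} \right)}\right) + h{\left(-6,-14 \right)} = \left(311 - 5\right) - 150 = 306 - 150 = 156$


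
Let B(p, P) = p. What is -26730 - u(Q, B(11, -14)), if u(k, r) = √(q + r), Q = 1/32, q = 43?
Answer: -26730 - 3*√6 ≈ -26737.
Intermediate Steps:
Q = 1/32 ≈ 0.031250
u(k, r) = √(43 + r)
-26730 - u(Q, B(11, -14)) = -26730 - √(43 + 11) = -26730 - √54 = -26730 - 3*√6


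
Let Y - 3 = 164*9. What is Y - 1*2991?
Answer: -1512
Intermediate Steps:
Y = 1479 (Y = 3 + 164*9 = 3 + 1476 = 1479)
Y - 1*2991 = 1479 - 1*2991 = 1479 - 2991 = -1512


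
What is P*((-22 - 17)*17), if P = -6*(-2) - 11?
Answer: -663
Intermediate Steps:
P = 1 (P = 12 - 11 = 1)
P*((-22 - 17)*17) = 1*((-22 - 17)*17) = 1*(-39*17) = 1*(-663) = -663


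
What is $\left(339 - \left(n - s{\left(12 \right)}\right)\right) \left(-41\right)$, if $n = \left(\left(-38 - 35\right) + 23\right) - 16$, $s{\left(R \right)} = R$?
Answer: $-17097$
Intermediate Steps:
$n = -66$ ($n = \left(-73 + 23\right) - 16 = -50 - 16 = -66$)
$\left(339 - \left(n - s{\left(12 \right)}\right)\right) \left(-41\right) = \left(339 + \left(12 - -66\right)\right) \left(-41\right) = \left(339 + \left(12 + 66\right)\right) \left(-41\right) = \left(339 + 78\right) \left(-41\right) = 417 \left(-41\right) = -17097$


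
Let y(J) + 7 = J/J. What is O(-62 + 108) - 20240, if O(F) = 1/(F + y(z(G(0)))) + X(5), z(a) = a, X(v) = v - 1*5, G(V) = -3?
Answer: -809599/40 ≈ -20240.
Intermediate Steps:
X(v) = -5 + v (X(v) = v - 5 = -5 + v)
y(J) = -6 (y(J) = -7 + J/J = -7 + 1 = -6)
O(F) = 1/(-6 + F) (O(F) = 1/(F - 6) + (-5 + 5) = 1/(-6 + F) + 0 = 1/(-6 + F))
O(-62 + 108) - 20240 = 1/(-6 + (-62 + 108)) - 20240 = 1/(-6 + 46) - 20240 = 1/40 - 20240 = -809599/40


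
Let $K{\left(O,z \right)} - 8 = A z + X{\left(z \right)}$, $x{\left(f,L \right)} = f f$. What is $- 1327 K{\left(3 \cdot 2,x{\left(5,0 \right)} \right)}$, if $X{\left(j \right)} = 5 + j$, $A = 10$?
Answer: $-382176$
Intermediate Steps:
$x{\left(f,L \right)} = f^{2}$
$K{\left(O,z \right)} = 13 + 11 z$ ($K{\left(O,z \right)} = 8 + \left(10 z + \left(5 + z\right)\right) = 8 + \left(5 + 11 z\right) = 13 + 11 z$)
$- 1327 K{\left(3 \cdot 2,x{\left(5,0 \right)} \right)} = - 1327 \left(13 + 11 \cdot 5^{2}\right) = - 1327 \left(13 + 11 \cdot 25\right) = - 1327 \left(13 + 275\right) = \left(-1327\right) 288 = -382176$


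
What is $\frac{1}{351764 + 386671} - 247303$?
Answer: $- \frac{182617190804}{738435} \approx -2.473 \cdot 10^{5}$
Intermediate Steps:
$\frac{1}{351764 + 386671} - 247303 = \frac{1}{738435} - 247303 = - \frac{182617190804}{738435}$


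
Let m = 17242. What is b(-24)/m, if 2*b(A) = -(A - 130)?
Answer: 77/17242 ≈ 0.0044658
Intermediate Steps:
b(A) = 65 - A/2 (b(A) = (-(A - 130))/2 = (-(-130 + A))/2 = (130 - A)/2 = 65 - A/2)
b(-24)/m = (65 - ½*(-24))/17242 = (65 + 12)*(1/17242) = 77*(1/17242) = 77/17242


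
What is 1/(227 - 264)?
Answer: -1/37 ≈ -0.027027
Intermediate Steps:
1/(227 - 264) = 1/(-37) = -1/37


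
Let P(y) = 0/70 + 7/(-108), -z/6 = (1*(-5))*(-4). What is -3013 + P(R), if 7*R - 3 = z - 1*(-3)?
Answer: -325411/108 ≈ -3013.1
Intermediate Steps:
z = -120 (z = -6*1*(-5)*(-4) = -(-30)*(-4) = -6*20 = -120)
R = -114/7 (R = 3/7 + (-120 - 1*(-3))/7 = 3/7 + (-120 + 3)/7 = 3/7 + (1/7)*(-117) = 3/7 - 117/7 = -114/7 ≈ -16.286)
P(y) = -7/108 (P(y) = 0*(1/70) + 7*(-1/108) = 0 - 7/108 = -7/108)
-3013 + P(R) = -3013 - 7/108 = -325411/108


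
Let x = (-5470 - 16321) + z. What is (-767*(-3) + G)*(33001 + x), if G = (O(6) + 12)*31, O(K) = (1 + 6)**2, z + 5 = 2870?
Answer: 59002400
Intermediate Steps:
z = 2865 (z = -5 + 2870 = 2865)
x = -18926 (x = (-5470 - 16321) + 2865 = -21791 + 2865 = -18926)
O(K) = 49 (O(K) = 7**2 = 49)
G = 1891 (G = (49 + 12)*31 = 61*31 = 1891)
(-767*(-3) + G)*(33001 + x) = (-767*(-3) + 1891)*(33001 - 18926) = (2301 + 1891)*14075 = 4192*14075 = 59002400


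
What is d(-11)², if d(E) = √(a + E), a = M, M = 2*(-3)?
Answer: -17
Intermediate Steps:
M = -6
a = -6
d(E) = √(-6 + E)
d(-11)² = (√(-6 - 11))² = (√(-17))² = (I*√17)² = -17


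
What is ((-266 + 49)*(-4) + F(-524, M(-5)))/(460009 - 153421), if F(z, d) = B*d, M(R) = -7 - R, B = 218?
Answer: 36/25549 ≈ 0.0014091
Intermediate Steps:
F(z, d) = 218*d
((-266 + 49)*(-4) + F(-524, M(-5)))/(460009 - 153421) = ((-266 + 49)*(-4) + 218*(-7 - 1*(-5)))/(460009 - 153421) = (-217*(-4) + 218*(-7 + 5))/306588 = (868 + 218*(-2))*(1/306588) = (868 - 436)*(1/306588) = 432*(1/306588) = 36/25549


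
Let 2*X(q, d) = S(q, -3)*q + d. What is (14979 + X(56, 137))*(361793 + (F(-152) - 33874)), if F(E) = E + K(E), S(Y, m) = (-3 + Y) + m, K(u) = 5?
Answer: 5391029970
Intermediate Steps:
S(Y, m) = -3 + Y + m
F(E) = 5 + E (F(E) = E + 5 = 5 + E)
X(q, d) = d/2 + q*(-6 + q)/2 (X(q, d) = ((-3 + q - 3)*q + d)/2 = ((-6 + q)*q + d)/2 = (q*(-6 + q) + d)/2 = (d + q*(-6 + q))/2 = d/2 + q*(-6 + q)/2)
(14979 + X(56, 137))*(361793 + (F(-152) - 33874)) = (14979 + ((1/2)*137 + (1/2)*56*(-6 + 56)))*(361793 + ((5 - 152) - 33874)) = (14979 + (137/2 + (1/2)*56*50))*(361793 + (-147 - 33874)) = (14979 + (137/2 + 1400))*(361793 - 34021) = (14979 + 2937/2)*327772 = (32895/2)*327772 = 5391029970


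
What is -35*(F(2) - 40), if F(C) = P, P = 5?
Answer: 1225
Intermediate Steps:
F(C) = 5
-35*(F(2) - 40) = -35*(5 - 40) = -35*(-35) = 1225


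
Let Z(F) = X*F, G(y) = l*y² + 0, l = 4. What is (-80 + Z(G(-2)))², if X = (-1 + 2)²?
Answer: 4096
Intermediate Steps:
X = 1 (X = 1² = 1)
G(y) = 4*y² (G(y) = 4*y² + 0 = 4*y²)
Z(F) = F (Z(F) = 1*F = F)
(-80 + Z(G(-2)))² = (-80 + 4*(-2)²)² = (-80 + 4*4)² = (-80 + 16)² = (-64)² = 4096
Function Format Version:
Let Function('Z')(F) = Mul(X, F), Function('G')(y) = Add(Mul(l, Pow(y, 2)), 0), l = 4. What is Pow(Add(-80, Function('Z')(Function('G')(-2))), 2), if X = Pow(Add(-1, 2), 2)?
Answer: 4096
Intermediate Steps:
X = 1 (X = Pow(1, 2) = 1)
Function('G')(y) = Mul(4, Pow(y, 2)) (Function('G')(y) = Add(Mul(4, Pow(y, 2)), 0) = Mul(4, Pow(y, 2)))
Function('Z')(F) = F (Function('Z')(F) = Mul(1, F) = F)
Pow(Add(-80, Function('Z')(Function('G')(-2))), 2) = Pow(Add(-80, Mul(4, Pow(-2, 2))), 2) = Pow(Add(-80, Mul(4, 4)), 2) = Pow(Add(-80, 16), 2) = Pow(-64, 2) = 4096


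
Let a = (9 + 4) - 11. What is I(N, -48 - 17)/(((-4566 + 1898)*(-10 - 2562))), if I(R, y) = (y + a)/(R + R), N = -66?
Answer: 21/301932224 ≈ 6.9552e-8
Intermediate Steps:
a = 2 (a = 13 - 11 = 2)
I(R, y) = (2 + y)/(2*R) (I(R, y) = (y + 2)/(R + R) = (2 + y)/((2*R)) = (2 + y)*(1/(2*R)) = (2 + y)/(2*R))
I(N, -48 - 17)/(((-4566 + 1898)*(-10 - 2562))) = ((½)*(2 + (-48 - 17))/(-66))/(((-4566 + 1898)*(-10 - 2562))) = ((½)*(-1/66)*(2 - 65))/((-2668*(-2572))) = ((½)*(-1/66)*(-63))/6862096 = (21/44)*(1/6862096) = 21/301932224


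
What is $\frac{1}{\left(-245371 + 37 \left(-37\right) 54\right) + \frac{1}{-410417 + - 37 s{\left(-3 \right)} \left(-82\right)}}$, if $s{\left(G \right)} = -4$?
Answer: $- \frac{422553}{134919905242} \approx -3.1319 \cdot 10^{-6}$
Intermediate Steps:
$\frac{1}{\left(-245371 + 37 \left(-37\right) 54\right) + \frac{1}{-410417 + - 37 s{\left(-3 \right)} \left(-82\right)}} = \frac{1}{\left(-245371 + 37 \left(-37\right) 54\right) + \frac{1}{-410417 + \left(-37\right) \left(-4\right) \left(-82\right)}} = \frac{1}{\left(-245371 - 73926\right) + \frac{1}{-410417 + 148 \left(-82\right)}} = \frac{1}{\left(-245371 - 73926\right) + \frac{1}{-410417 - 12136}} = \frac{1}{-319297 + \frac{1}{-422553}} = \frac{1}{-319297 - \frac{1}{422553}} = \frac{1}{- \frac{134919905242}{422553}} = - \frac{422553}{134919905242}$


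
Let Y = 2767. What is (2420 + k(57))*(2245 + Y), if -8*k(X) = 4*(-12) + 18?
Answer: 12147835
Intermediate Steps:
k(X) = 15/4 (k(X) = -(4*(-12) + 18)/8 = -(-48 + 18)/8 = -1/8*(-30) = 15/4)
(2420 + k(57))*(2245 + Y) = (2420 + 15/4)*(2245 + 2767) = (9695/4)*5012 = 12147835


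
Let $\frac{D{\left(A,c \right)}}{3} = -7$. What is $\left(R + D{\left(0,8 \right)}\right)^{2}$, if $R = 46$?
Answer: $625$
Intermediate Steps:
$D{\left(A,c \right)} = -21$ ($D{\left(A,c \right)} = 3 \left(-7\right) = -21$)
$\left(R + D{\left(0,8 \right)}\right)^{2} = \left(46 - 21\right)^{2} = 25^{2} = 625$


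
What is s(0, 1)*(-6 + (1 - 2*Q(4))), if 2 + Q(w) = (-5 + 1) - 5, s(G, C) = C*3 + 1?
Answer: 68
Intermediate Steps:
s(G, C) = 1 + 3*C (s(G, C) = 3*C + 1 = 1 + 3*C)
Q(w) = -11 (Q(w) = -2 + ((-5 + 1) - 5) = -2 + (-4 - 5) = -2 - 9 = -11)
s(0, 1)*(-6 + (1 - 2*Q(4))) = (1 + 3*1)*(-6 + (1 - 2*(-11))) = (1 + 3)*(-6 + (1 + 22)) = 4*(-6 + 23) = 4*17 = 68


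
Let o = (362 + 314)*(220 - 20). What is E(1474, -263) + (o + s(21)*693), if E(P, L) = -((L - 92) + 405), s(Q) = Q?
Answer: 149703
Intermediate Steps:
E(P, L) = -313 - L (E(P, L) = -((-92 + L) + 405) = -(313 + L) = -313 - L)
o = 135200 (o = 676*200 = 135200)
E(1474, -263) + (o + s(21)*693) = (-313 - 1*(-263)) + (135200 + 21*693) = (-313 + 263) + (135200 + 14553) = -50 + 149753 = 149703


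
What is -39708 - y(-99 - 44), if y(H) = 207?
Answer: -39915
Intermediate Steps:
-39708 - y(-99 - 44) = -39708 - 1*207 = -39708 - 207 = -39915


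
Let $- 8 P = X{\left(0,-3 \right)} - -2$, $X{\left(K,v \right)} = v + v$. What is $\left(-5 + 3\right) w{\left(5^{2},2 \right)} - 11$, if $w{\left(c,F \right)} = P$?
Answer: $-12$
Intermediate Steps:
$X{\left(K,v \right)} = 2 v$
$P = \frac{1}{2}$ ($P = - \frac{2 \left(-3\right) - -2}{8} = - \frac{-6 + 2}{8} = \left(- \frac{1}{8}\right) \left(-4\right) = \frac{1}{2} \approx 0.5$)
$w{\left(c,F \right)} = \frac{1}{2}$
$\left(-5 + 3\right) w{\left(5^{2},2 \right)} - 11 = \left(-5 + 3\right) \frac{1}{2} - 11 = \left(-2\right) \frac{1}{2} - 11 = -1 - 11 = -12$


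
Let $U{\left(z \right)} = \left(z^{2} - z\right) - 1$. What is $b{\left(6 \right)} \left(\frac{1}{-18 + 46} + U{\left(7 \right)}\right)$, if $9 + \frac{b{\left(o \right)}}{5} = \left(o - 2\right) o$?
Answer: $\frac{86175}{28} \approx 3077.7$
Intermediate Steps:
$U{\left(z \right)} = -1 + z^{2} - z$
$b{\left(o \right)} = -45 + 5 o \left(-2 + o\right)$ ($b{\left(o \right)} = -45 + 5 \left(o - 2\right) o = -45 + 5 \left(-2 + o\right) o = -45 + 5 o \left(-2 + o\right)$)
$b{\left(6 \right)} \left(\frac{1}{-18 + 46} + U{\left(7 \right)}\right) = \left(-45 - 60 + 5 \cdot 6^{2}\right) \left(\frac{1}{-18 + 46} - \left(8 - 49\right)\right) = \left(-45 - 60 + 5 \cdot 36\right) \left(\frac{1}{28} - -41\right) = \left(-45 - 60 + 180\right) \left(\frac{1}{28} + 41\right) = 75 \cdot \frac{1149}{28} = \frac{86175}{28}$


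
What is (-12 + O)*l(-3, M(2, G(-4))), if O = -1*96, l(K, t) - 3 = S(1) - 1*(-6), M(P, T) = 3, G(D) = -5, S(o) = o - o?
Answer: -972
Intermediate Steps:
S(o) = 0
l(K, t) = 9 (l(K, t) = 3 + (0 - 1*(-6)) = 3 + (0 + 6) = 3 + 6 = 9)
O = -96
(-12 + O)*l(-3, M(2, G(-4))) = (-12 - 96)*9 = -108*9 = -972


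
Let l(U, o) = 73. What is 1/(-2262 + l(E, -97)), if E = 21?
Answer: -1/2189 ≈ -0.00045683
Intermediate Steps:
1/(-2262 + l(E, -97)) = 1/(-2262 + 73) = 1/(-2189) = -1/2189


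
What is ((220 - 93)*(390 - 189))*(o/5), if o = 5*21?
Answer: 536067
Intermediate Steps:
o = 105
((220 - 93)*(390 - 189))*(o/5) = ((220 - 93)*(390 - 189))*(105/5) = (127*201)*(105*(1/5)) = 25527*21 = 536067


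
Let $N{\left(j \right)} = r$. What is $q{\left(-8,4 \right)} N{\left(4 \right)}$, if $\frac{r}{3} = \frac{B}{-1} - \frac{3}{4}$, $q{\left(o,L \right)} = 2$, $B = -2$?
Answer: $\frac{15}{2} \approx 7.5$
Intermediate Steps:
$r = \frac{15}{4}$ ($r = 3 \left(- \frac{2}{-1} - \frac{3}{4}\right) = 3 \left(\left(-2\right) \left(-1\right) - \frac{3}{4}\right) = 3 \left(2 - \frac{3}{4}\right) = 3 \cdot \frac{5}{4} = \frac{15}{4} \approx 3.75$)
$N{\left(j \right)} = \frac{15}{4}$
$q{\left(-8,4 \right)} N{\left(4 \right)} = 2 \cdot \frac{15}{4} = \frac{15}{2}$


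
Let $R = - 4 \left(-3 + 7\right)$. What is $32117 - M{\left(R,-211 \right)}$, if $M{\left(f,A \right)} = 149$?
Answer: $31968$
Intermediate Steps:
$R = -16$ ($R = \left(-4\right) 4 = -16$)
$32117 - M{\left(R,-211 \right)} = 32117 - 149 = 31968$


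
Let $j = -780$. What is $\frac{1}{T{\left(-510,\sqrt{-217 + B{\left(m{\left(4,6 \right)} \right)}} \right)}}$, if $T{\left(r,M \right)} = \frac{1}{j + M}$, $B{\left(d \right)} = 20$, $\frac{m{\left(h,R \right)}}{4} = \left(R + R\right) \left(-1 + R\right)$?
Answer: $-780 + i \sqrt{197} \approx -780.0 + 14.036 i$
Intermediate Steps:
$m{\left(h,R \right)} = 8 R \left(-1 + R\right)$ ($m{\left(h,R \right)} = 4 \left(R + R\right) \left(-1 + R\right) = 4 \cdot 2 R \left(-1 + R\right) = 8 R \left(-1 + R\right)$)
$T{\left(r,M \right)} = \frac{1}{-780 + M}$
$\frac{1}{T{\left(-510,\sqrt{-217 + B{\left(m{\left(4,6 \right)} \right)}} \right)}} = \frac{1}{\frac{1}{-780 + \sqrt{-217 + 20}}} = \frac{1}{\frac{1}{-780 + \sqrt{-197}}} = \frac{1}{\frac{1}{-780 + i \sqrt{197}}} = -780 + i \sqrt{197}$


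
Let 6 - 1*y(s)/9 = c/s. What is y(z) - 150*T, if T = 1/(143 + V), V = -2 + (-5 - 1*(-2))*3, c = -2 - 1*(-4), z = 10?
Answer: 5617/110 ≈ 51.064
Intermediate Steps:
c = 2 (c = -2 + 4 = 2)
y(s) = 54 - 18/s
V = -11 (V = -2 + (-5 + 2)*3 = -2 - 3*3 = -2 - 9 = -11)
T = 1/132 (T = 1/(143 - 11) = 1/132 ≈ 0.0075758)
y(z) - 150*T = (54 - 18/10) - 150*1/132 = (54 - 18*⅒) - 25/22 = (54 - 9/5) - 25/22 = 261/5 - 25/22 = 5617/110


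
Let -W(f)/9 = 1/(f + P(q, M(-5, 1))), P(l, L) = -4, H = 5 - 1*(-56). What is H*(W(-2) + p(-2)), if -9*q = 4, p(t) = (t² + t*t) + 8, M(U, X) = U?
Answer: 2135/2 ≈ 1067.5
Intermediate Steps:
p(t) = 8 + 2*t² (p(t) = (t² + t²) + 8 = 2*t² + 8 = 8 + 2*t²)
q = -4/9 (q = -⅑*4 = -4/9 ≈ -0.44444)
H = 61 (H = 5 + 56 = 61)
W(f) = -9/(-4 + f) (W(f) = -9/(f - 4) = -9/(-4 + f))
H*(W(-2) + p(-2)) = 61*(-9/(-4 - 2) + (8 + 2*(-2)²)) = 61*(-9/(-6) + (8 + 2*4)) = 61*(-9*(-⅙) + (8 + 8)) = 61*(3/2 + 16) = 61*(35/2) = 2135/2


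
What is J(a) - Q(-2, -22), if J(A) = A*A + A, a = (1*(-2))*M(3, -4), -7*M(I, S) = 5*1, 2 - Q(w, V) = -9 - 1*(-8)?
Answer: 23/49 ≈ 0.46939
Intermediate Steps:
Q(w, V) = 3 (Q(w, V) = 2 - (-9 - 1*(-8)) = 2 - (-9 + 8) = 2 - 1*(-1) = 2 + 1 = 3)
M(I, S) = -5/7
a = 10/7 (a = (1*(-2))*(-5/7) = -2*(-5/7) = 10/7 ≈ 1.4286)
J(A) = A + A² (J(A) = A² + A = A + A²)
J(a) - Q(-2, -22) = 10*(1 + 10/7)/7 - 1*3 = (10/7)*(17/7) - 3 = 170/49 - 3 = 23/49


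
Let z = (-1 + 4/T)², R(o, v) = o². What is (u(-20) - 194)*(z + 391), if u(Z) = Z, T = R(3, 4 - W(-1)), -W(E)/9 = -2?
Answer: -6782944/81 ≈ -83740.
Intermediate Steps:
W(E) = 18 (W(E) = -9*(-2) = 18)
T = 9 (T = 3² = 9)
z = 25/81 (z = (-1 + 4/9)² = (-5/9)² = 25/81 ≈ 0.30864)
(u(-20) - 194)*(z + 391) = (-20 - 194)*(25/81 + 391) = -214*31696/81 = -6782944/81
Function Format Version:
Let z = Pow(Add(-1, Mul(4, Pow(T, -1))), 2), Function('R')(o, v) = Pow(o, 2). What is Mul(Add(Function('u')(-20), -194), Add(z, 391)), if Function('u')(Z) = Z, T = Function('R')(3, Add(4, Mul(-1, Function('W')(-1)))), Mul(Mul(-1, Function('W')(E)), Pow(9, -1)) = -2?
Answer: Rational(-6782944, 81) ≈ -83740.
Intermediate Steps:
Function('W')(E) = 18 (Function('W')(E) = Mul(-9, -2) = 18)
T = 9 (T = Pow(3, 2) = 9)
z = Rational(25, 81) (z = Pow(Add(-1, Mul(4, Pow(9, -1))), 2) = Pow(Add(-1, Mul(4, Rational(1, 9))), 2) = Pow(Add(-1, Rational(4, 9)), 2) = Pow(Rational(-5, 9), 2) = Rational(25, 81) ≈ 0.30864)
Mul(Add(Function('u')(-20), -194), Add(z, 391)) = Mul(Add(-20, -194), Add(Rational(25, 81), 391)) = Mul(-214, Rational(31696, 81)) = Rational(-6782944, 81)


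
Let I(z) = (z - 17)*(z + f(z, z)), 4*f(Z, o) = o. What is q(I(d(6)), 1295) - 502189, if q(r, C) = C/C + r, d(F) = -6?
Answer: -1004031/2 ≈ -5.0202e+5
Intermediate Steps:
f(Z, o) = o/4
I(z) = 5*z*(-17 + z)/4 (I(z) = (z - 17)*(z + z/4) = (-17 + z)*(5*z/4) = 5*z*(-17 + z)/4)
q(r, C) = 1 + r
q(I(d(6)), 1295) - 502189 = (1 + (5/4)*(-6)*(-17 - 6)) - 502189 = (1 + (5/4)*(-6)*(-23)) - 502189 = (1 + 345/2) - 502189 = 347/2 - 502189 = -1004031/2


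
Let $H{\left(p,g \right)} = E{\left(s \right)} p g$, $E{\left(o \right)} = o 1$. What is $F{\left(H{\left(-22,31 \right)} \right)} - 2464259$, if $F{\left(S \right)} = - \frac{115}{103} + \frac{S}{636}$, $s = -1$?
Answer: $- \frac{80714340733}{32754} \approx -2.4643 \cdot 10^{6}$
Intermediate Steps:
$E{\left(o \right)} = o$
$H{\left(p,g \right)} = - g p$ ($H{\left(p,g \right)} = - p g = - g p$)
$F{\left(S \right)} = - \frac{115}{103} + \frac{S}{636}$ ($F{\left(S \right)} = \left(-115\right) \frac{1}{103} + S \frac{1}{636} = - \frac{115}{103} + \frac{S}{636}$)
$F{\left(H{\left(-22,31 \right)} \right)} - 2464259 = \left(- \frac{115}{103} + \frac{\left(-1\right) 31 \left(-22\right)}{636}\right) - 2464259 = \left(- \frac{115}{103} + \frac{1}{636} \cdot 682\right) - 2464259 = \left(- \frac{115}{103} + \frac{341}{318}\right) - 2464259 = - \frac{1447}{32754} - 2464259 = - \frac{80714340733}{32754}$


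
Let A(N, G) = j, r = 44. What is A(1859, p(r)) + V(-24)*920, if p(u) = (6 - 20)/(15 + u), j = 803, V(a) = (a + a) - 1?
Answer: -44277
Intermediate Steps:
V(a) = -1 + 2*a (V(a) = 2*a - 1 = -1 + 2*a)
p(u) = -14/(15 + u)
A(N, G) = 803
A(1859, p(r)) + V(-24)*920 = 803 + (-1 + 2*(-24))*920 = 803 + (-1 - 48)*920 = 803 - 49*920 = 803 - 45080 = -44277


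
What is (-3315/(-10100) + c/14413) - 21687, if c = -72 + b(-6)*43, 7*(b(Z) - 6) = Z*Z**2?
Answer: -4419755937327/203799820 ≈ -21687.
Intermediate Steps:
b(Z) = 6 + Z**3/7 (b(Z) = 6 + (Z*Z**2)/7 = 6 + Z**3/7)
c = -7986/7 (c = -72 + (6 + (1/7)*(-6)**3)*43 = -72 + (6 + (1/7)*(-216))*43 = -72 + (6 - 216/7)*43 = -72 - 174/7*43 = -72 - 7482/7 = -7986/7 ≈ -1140.9)
(-3315/(-10100) + c/14413) - 21687 = (-3315/(-10100) - 7986/7/14413) - 21687 = (-3315*(-1/10100) - 7986/7*1/14413) - 21687 = (663/2020 - 7986/100891) - 21687 = 50759013/203799820 - 21687 = -4419755937327/203799820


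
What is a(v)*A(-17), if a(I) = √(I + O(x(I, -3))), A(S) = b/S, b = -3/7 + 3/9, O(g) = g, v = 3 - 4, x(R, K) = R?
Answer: 2*I*√2/357 ≈ 0.0079228*I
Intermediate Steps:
v = -1
b = -2/21 (b = -3*⅐ + 3*(⅑) = -3/7 + ⅓ = -2/21 ≈ -0.095238)
A(S) = -2/(21*S)
a(I) = √2*√I (a(I) = √(I + I) = √(2*I) = √2*√I)
a(v)*A(-17) = (√2*√(-1))*(-2/21/(-17)) = (√2*I)*(-2/21*(-1/17)) = (I*√2)*(2/357) = 2*I*√2/357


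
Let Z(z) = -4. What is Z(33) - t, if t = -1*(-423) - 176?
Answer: -251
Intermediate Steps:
t = 247 (t = 423 - 176 = 247)
Z(33) - t = -4 - 1*247 = -4 - 247 = -251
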